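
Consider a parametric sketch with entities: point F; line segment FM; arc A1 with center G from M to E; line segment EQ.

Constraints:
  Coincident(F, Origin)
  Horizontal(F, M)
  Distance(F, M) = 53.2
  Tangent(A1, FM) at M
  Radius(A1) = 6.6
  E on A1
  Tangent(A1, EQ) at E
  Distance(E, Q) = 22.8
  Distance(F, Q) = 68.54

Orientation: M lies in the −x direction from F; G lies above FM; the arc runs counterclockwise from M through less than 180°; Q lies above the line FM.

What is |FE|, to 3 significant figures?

49.2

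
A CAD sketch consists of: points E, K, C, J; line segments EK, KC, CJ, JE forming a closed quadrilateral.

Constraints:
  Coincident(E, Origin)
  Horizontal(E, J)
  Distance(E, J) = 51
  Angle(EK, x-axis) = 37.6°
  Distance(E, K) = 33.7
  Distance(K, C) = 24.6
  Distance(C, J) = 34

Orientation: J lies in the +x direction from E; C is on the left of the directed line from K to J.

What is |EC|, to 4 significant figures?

58.25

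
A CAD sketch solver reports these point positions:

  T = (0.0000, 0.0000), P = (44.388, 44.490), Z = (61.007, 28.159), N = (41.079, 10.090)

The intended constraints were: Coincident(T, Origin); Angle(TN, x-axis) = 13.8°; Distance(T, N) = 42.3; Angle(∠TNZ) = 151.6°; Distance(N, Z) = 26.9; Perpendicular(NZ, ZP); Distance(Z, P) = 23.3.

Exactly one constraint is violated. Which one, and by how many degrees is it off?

Perpendicular(NZ, ZP) — off by 3.30°.

T = (0.00, 0.00) ✓; TN at 13.80° ✓; |TN| = 42.30 ✓; ∠TNZ = 151.6° ✓; |NZ| = 26.90 ✓; ∠(NZ, ZP) = 93.30° ✗; |ZP| = 23.30 ✓.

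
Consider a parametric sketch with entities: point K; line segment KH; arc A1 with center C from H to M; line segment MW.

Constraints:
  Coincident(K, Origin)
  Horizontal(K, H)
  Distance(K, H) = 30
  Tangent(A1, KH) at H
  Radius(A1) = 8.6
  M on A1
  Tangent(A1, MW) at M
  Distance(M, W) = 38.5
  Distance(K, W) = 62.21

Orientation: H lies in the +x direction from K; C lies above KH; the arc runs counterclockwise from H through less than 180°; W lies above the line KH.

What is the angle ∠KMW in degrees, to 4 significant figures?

106.0°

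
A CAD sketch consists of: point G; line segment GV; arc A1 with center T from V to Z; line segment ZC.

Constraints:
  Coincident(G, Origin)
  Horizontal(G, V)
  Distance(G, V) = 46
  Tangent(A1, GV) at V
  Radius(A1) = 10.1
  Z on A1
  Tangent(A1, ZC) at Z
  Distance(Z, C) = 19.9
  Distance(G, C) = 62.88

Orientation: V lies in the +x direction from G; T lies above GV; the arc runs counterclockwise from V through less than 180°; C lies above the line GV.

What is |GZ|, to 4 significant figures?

57.09

Checks: G = (0.00, 0.00) ✓; |TZ| = 10.10 ✓; ∠(TZ, ZC) = 90.00° ✓; |ZC| = 19.90 ✓; |GC| = 62.88 ✓.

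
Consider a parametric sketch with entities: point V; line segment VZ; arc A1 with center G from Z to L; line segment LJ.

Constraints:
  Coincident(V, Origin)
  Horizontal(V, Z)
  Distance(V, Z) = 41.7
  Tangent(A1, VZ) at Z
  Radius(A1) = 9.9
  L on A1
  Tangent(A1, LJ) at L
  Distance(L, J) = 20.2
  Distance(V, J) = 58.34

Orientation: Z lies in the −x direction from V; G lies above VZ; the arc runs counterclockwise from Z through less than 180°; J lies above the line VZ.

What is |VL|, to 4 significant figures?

38.78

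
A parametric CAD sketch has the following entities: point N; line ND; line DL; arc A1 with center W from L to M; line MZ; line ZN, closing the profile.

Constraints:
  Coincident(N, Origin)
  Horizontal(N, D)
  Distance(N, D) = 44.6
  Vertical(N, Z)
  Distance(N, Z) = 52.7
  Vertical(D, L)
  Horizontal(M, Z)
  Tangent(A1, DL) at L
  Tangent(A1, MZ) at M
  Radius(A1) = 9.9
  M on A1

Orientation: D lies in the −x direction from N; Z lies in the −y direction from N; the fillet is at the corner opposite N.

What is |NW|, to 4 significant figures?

55.10

N and Z share the same x with |NZ| = 52.7 and Z on the −y side, so Z = (0.000, -52.70). The virtual corner opposite N is at (-44.60, -52.70). Since A1 is tangent to DL there, WL ⟂ DL and tangency of A1 to MZ means the radius WM is perpendicular to MZ, with radius 9.9, so the center W sits 9.9 in from both sides at W = (-34.70, -42.80). Then |NW| = |W − N| = 55.10.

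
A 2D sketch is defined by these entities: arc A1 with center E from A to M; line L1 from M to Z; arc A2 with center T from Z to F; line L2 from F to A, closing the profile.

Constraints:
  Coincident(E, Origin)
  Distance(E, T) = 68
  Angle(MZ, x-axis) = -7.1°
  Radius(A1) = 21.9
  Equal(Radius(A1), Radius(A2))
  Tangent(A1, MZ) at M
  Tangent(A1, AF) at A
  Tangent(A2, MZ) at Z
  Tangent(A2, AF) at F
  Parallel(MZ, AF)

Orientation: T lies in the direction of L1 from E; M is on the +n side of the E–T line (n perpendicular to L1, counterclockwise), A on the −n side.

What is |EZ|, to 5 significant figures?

71.440

Tangency of A1 to both parallel lines with radius 21.9 puts M and A at E ± 21.9·n: M = (2.7069, 21.732), A = (-2.7069, -21.732). Equal radii place Z and F the same way about T: Z = T + 21.9·n = (70.185, 13.327), F = T − 21.9·n = (64.772, -30.137). Then |EZ| = |Z − E| = 71.440.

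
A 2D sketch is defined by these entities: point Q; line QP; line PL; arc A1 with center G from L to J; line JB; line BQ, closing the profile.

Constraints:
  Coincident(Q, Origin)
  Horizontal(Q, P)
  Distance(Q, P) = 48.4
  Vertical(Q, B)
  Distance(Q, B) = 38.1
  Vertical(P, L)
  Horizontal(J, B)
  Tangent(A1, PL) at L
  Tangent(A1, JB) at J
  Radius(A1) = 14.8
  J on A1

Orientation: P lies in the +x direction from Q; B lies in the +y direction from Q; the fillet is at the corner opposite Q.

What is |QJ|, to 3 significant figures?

50.8

The virtual corner opposite Q is at (48.4, 38.1). The tangent condition forces GL to be normal to PL and since A1 is tangent to JB there, GJ ⟂ JB, with radius 14.8, so the center G sits 14.8 in from both sides at G = (33.6, 23.3). That places the tangent points at L = (48.4, 23.3) on PL and J = (33.6, 38.1) on JB. Then |QJ| = |J − Q| = 50.8.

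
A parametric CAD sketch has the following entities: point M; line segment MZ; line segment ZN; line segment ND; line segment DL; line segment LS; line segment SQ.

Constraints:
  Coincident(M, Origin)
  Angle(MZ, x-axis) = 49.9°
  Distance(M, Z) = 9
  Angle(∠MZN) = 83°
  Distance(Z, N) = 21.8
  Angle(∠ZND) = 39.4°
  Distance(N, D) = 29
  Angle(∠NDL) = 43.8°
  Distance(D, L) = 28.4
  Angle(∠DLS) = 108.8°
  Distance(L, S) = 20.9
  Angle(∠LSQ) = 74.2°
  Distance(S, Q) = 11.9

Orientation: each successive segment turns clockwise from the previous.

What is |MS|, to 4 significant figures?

31.95

∠NDL = 43.8° gives DL at 36.10° from the x-axis; with |DL| = 28.4, L = (14.85, 11.53). ∠DLS = 108.8° gives LS at -35.10° from the x-axis; with |LS| = 20.9, S = (31.94, -0.4840). Then |MS| = |S − M| = 31.95.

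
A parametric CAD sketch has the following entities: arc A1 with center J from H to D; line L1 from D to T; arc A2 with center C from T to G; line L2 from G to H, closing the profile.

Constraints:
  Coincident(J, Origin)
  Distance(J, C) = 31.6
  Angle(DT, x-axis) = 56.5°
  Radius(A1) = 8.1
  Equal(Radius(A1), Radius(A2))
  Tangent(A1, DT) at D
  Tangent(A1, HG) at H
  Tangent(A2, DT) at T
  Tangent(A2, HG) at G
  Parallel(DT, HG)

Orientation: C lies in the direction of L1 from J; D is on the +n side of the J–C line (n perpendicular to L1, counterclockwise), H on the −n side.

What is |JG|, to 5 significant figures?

32.622

The slot axis is L1's direction at 56.5°, so u = (cos 56.5°, sin 56.5°) = (0.55194, 0.83389) and n = (−sin 56.5°, cos 56.5°) = (-0.83389, 0.55194). J is at the origin and C lies 31.6 along u from J, so C = 31.6·u = (17.441, 26.351). Tangency of A1 to both parallel lines with radius 8.1 puts D and H at J ± 8.1·n: D = (-6.7545, 4.4707), H = (6.7545, -4.4707). Equal radii place T and G the same way about C: T = C + 8.1·n = (10.687, 30.821), G = C − 8.1·n = (24.196, 21.880). Then |JG| = |G − J| = 32.622.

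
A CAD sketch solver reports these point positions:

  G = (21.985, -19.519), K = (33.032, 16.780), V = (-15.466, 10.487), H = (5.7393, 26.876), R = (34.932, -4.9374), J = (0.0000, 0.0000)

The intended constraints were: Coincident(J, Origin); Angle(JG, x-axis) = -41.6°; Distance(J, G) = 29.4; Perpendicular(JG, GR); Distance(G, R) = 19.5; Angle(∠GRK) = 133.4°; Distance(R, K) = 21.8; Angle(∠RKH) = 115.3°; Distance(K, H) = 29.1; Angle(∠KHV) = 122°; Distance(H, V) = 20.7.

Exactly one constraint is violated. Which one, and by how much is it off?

Distance(H, V) = 20.7 — off by 6.10.

J = (0.00, 0.00) ✓; JG at -41.60° ✓; |JG| = 29.40 ✓; ∠(JG, GR) = 90.00° ✓; |GR| = 19.50 ✓; ∠GRK = 133.4° ✓; |RK| = 21.80 ✓; ∠RKH = 115.3° ✓; |KH| = 29.10 ✓; ∠KHV = 122.0° ✓; |HV| = 26.80 ✗.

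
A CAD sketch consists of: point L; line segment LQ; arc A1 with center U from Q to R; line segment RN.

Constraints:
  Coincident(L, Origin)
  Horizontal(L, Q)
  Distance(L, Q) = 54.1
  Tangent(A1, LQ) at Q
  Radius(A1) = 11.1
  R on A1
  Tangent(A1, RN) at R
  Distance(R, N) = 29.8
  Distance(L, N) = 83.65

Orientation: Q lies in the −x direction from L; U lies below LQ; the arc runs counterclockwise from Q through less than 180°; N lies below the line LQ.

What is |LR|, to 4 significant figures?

64.51

Checks: |UQ| = 11.10 ✓; |UR| = 11.10 ✓; ∠(UR, RN) = 90.00° ✓; |RN| = 29.80 ✓; |LN| = 83.65 ✓.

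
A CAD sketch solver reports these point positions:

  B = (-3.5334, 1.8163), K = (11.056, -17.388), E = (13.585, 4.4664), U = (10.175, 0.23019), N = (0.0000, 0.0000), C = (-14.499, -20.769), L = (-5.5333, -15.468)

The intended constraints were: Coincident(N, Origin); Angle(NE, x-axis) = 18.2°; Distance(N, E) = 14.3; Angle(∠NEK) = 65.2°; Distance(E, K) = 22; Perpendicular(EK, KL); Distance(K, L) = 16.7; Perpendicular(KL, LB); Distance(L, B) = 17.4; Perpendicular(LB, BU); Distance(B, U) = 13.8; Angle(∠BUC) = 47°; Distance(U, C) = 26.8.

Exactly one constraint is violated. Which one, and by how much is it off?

Distance(U, C) = 26.8 — off by 5.60.

N = (0.00, 0.00) ✓; NE at 18.20° ✓; |NE| = 14.30 ✓; ∠NEK = 65.20° ✓; |EK| = 22.00 ✓; ∠(EK, KL) = 90.00° ✓; |KL| = 16.70 ✓; ∠(KL, LB) = 90.00° ✓; |LB| = 17.40 ✓; ∠(LB, BU) = 90.00° ✓; |BU| = 13.80 ✓; ∠BUC = 47.00° ✓; |UC| = 32.40 ✗.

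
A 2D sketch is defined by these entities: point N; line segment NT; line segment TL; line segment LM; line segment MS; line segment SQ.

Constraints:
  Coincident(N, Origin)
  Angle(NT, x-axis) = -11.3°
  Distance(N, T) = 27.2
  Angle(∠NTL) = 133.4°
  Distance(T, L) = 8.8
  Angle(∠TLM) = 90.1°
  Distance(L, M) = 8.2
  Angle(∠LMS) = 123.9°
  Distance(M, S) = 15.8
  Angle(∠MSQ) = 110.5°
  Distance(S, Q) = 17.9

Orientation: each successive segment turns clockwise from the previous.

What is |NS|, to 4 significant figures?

14.66

∠TLM = 90.1° gives LM at -147.8° from the x-axis; with |LM| = 8.2, M = (24.41, -17.15). ∠LMS = 123.9° gives MS at 156.1° from the x-axis; with |MS| = 15.8, S = (9.965, -10.75). Then |NS| = |S − N| = 14.66.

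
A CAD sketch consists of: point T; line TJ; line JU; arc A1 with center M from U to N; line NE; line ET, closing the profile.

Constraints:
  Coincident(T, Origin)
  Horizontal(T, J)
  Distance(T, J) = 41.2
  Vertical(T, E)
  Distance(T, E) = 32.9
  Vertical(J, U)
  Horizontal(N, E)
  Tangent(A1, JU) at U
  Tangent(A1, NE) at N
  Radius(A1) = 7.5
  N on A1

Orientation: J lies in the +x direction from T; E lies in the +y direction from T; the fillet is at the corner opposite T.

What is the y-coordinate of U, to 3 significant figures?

25.4

T is at the origin; T and J share the same y with |TJ| = 41.2 and J on the +x side, so J = (41.2, 0.00). T and E share the same x with |TE| = 32.9 and E on the +y side, so E = (0.00, 32.9). The virtual corner opposite T is at (41.2, 32.9). A1 meets JU tangentially, so MU is at right angles to JU and tangency of A1 to NE means the radius MN is perpendicular to NE, with radius 7.5, so the center M sits 7.5 in from both sides at M = (33.7, 25.4). That places the tangent points at U = (41.2, 25.4) on JU and N = (33.7, 32.9) on NE. So U.y = 25.4.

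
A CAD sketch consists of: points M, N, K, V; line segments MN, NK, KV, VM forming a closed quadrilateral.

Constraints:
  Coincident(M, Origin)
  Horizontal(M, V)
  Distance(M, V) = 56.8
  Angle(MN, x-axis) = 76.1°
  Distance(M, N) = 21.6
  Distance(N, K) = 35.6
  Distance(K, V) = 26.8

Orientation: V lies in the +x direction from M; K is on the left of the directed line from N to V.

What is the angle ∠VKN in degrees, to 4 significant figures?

125.9°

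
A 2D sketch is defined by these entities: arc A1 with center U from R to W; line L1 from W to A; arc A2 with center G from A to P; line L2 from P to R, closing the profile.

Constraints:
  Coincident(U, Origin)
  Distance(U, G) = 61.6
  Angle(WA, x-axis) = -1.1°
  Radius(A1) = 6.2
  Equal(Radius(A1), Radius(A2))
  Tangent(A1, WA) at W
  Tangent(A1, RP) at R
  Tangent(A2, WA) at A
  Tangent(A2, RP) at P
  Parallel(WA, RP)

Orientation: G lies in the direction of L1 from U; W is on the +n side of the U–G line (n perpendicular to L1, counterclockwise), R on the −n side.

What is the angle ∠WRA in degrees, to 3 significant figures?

78.6°

The slot axis is L1's direction at -1.1°, so u = (cos -1.1°, sin -1.1°) = (1.00, -0.0192) and n = (−sin -1.1°, cos -1.1°) = (0.0192, 1.00). U is at the origin and G lies 61.6 along u from U, so G = 61.6·u = (61.6, -1.18). Tangency of A1 to both parallel lines with radius 6.2 puts W and R at U ± 6.2·n: W = (0.119, 6.20), R = (-0.119, -6.20). Equal radii place A and P the same way about G: A = G + 6.2·n = (61.7, 5.02), P = G − 6.2·n = (61.5, -7.38). Then cos ∠WRA = RW·RA / (|RW||RA|), giving 78.6°.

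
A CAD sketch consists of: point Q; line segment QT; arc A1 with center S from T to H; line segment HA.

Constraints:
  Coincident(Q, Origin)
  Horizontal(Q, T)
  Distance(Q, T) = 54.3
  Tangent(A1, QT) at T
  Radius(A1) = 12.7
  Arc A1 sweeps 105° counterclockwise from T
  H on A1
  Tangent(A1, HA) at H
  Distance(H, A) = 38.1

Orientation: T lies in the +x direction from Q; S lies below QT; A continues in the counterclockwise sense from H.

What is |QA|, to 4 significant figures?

74.02

Q is at the origin; Q and T share the same y with |QT| = 54.3 and T on the +x side, so T = (54.30, 0.000). A1 meets QT tangentially, so ST is at right angles to QT, so S = T + (0, -12.7) = (54.30, -12.70). On A1, T sits at bearing 90° from S; a 105° counterclockwise sweep puts H at bearing 195°, so H = S + 12.7·(cos 195°, sin 195°) = (42.03, -15.99). Tangency of A1 to HA means the radius SH is perpendicular to HA, so HA runs along (−sin 195°, cos 195°); with |HA| = 38.1, A = (51.89, -52.79). Then |QA| = |A − Q| = 74.02.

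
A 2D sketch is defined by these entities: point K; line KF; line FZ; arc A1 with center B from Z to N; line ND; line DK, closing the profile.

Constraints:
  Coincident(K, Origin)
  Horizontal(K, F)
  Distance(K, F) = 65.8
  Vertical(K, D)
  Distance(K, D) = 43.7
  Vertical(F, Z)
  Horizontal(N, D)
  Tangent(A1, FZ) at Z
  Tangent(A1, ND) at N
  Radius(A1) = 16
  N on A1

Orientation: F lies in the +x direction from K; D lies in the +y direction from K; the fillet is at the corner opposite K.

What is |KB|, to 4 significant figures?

56.99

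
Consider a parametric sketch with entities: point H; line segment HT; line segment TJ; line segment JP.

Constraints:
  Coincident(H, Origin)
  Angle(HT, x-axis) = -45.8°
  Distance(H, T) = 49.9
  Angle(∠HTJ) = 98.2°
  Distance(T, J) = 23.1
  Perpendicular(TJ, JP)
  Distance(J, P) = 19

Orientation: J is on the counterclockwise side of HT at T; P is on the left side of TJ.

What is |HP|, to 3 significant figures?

42.9

H is at the origin; HT runs at -45.8° with length 49.9, so T = 49.9·(cos -45.8°, sin -45.8°) = (34.8, -35.8). ∠HTJ = 98.2°, so TJ runs at -45.8° + (180° − 98.2°) = 36.0° from the x-axis; with |TJ| = 23.1, J = T + 23.1·(cos 36.0°, sin 36.0°) = (53.5, -22.2). TJ is perpendicular to JP; with |JP| = 19.0 on the left of TJ, P = J + 19.0·(-0.588, 0.809) = (42.3, -6.82). Then |HP| = |P − H| = 42.9.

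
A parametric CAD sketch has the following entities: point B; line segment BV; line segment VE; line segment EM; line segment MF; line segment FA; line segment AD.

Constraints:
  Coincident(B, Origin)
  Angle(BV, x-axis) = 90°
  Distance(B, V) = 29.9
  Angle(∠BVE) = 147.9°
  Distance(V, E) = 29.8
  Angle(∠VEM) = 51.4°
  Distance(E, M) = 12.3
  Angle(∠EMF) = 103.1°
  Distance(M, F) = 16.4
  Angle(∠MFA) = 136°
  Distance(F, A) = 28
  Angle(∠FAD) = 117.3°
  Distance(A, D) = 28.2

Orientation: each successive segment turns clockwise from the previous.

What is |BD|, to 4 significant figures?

73.49

∠MFA = 136.0° gives FA at 168.4° from the x-axis; with |FA| = 28.0, A = (-21.37, 40.38). ∠FAD = 117.3° gives AD at 105.7° from the x-axis; with |AD| = 28.2, D = (-29.01, 67.53). Then |BD| = |D − B| = 73.49.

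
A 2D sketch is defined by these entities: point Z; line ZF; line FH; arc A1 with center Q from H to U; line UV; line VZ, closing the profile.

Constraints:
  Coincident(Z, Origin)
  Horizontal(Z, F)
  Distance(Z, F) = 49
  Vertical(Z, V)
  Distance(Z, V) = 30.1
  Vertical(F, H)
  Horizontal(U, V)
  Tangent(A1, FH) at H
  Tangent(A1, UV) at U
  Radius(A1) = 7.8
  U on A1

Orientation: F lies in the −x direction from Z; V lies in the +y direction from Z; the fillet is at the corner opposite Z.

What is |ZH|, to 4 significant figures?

53.84

The virtual corner opposite Z is at (-49.00, 30.10). Since A1 is tangent to FH there, QH ⟂ FH and tangency of A1 to UV means the radius QU is perpendicular to UV, with radius 7.8, so the center Q sits 7.8 in from both sides at Q = (-41.20, 22.30). That places the tangent points at H = (-49.00, 22.30) on FH and U = (-41.20, 30.10) on UV. Then |ZH| = |H − Z| = 53.84.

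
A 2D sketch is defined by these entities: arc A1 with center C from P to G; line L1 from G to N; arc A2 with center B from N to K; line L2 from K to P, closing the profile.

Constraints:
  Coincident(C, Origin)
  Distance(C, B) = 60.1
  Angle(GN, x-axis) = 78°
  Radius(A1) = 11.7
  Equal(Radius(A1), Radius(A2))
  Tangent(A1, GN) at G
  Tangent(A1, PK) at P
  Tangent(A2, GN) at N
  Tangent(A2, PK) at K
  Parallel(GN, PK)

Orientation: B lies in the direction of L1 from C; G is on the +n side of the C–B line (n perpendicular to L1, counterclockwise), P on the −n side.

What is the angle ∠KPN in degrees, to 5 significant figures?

21.274°

Tangency of A1 to both parallel lines with radius 11.7 puts G and P at C ± 11.7·n: G = (-11.444, 2.4326), P = (11.444, -2.4326). Equal radii place N and K the same way about B: N = B + 11.7·n = (1.0512, 61.219), K = B − 11.7·n = (23.940, 56.354). Then cos ∠KPN = PK·PN / (|PK||PN|), giving 21.274°.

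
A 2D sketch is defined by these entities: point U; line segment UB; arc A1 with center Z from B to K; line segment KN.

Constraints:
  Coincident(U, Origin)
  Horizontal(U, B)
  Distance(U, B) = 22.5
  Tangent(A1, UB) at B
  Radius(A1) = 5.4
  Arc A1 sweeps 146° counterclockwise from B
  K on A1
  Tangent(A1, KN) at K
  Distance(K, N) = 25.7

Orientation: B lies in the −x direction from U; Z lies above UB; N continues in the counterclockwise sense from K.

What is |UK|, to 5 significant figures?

21.841

Tangency of A1 to UB means the radius ZB is perpendicular to UB, so Z = B + (0, 5.4) = (-22.500, 5.4000). On A1, B sits at bearing -90° from Z; a 146° counterclockwise sweep puts K at bearing 56°, so K = Z + 5.4·(cos 56°, sin 56°) = (-19.480, 9.8768). Then |UK| = |K − U| = 21.841.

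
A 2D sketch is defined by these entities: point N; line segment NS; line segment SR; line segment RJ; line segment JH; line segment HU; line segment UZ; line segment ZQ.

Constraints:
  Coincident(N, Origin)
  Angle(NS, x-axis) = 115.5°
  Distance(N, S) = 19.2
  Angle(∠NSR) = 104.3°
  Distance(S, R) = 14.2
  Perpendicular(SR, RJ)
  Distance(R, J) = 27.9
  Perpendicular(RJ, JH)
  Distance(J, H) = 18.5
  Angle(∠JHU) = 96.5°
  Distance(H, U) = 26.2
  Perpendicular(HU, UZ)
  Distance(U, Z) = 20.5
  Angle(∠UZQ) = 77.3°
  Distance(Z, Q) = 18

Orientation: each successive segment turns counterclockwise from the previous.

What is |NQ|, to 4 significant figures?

15.94

N is at the origin; NS runs at 115.5° with length 19.2, so S = (-8.266, 17.33). ∠NSR = 104.3° gives SR at -168.8° from the x-axis; with |SR| = 14.2, R = (-22.20, 14.57). The perpendicularity gives RJ at right angles to SR, so RJ runs at -78.80°; with |RJ| = 27.9, J = (-16.78, -12.80). The perpendicularity gives JH at right angles to RJ, so JH runs at 11.20°; with |JH| = 18.5, H = (1.371, -9.204). ∠JHU = 96.5° gives HU at 94.70° from the x-axis; with |HU| = 26.2, U = (-0.7754, 16.91). HU is perpendicular to UZ, so UZ runs at -175.3°; with |UZ| = 20.5, Z = (-21.21, 15.23). ∠UZQ = 77.3° gives ZQ at -72.60° from the x-axis; with |ZQ| = 18.0, Q = (-15.82, -1.948). Then |NQ| = |Q − N| = 15.94.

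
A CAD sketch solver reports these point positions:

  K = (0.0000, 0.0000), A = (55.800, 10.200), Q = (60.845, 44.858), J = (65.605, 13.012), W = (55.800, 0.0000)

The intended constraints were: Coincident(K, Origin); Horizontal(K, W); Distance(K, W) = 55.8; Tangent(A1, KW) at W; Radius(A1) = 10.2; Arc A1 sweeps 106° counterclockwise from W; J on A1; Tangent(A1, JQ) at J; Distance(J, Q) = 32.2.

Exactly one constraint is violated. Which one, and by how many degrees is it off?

Tangent(A1, JQ) at J — off by 7.50°.

K = (0.00, 0.00) ✓; K.y = 0.00, W.y = 0.00 ✓; |KW| = 55.80 ✓; ∠(AW, WK) = 90.00° ✓; |AW| = 10.20 ✓; bearing(A→J) − bearing(A→W) = 106.0° ✓; |AJ| = 10.20 ✓; ∠(AJ, JQ) = 97.50° ✗; |JQ| = 32.20 ✓.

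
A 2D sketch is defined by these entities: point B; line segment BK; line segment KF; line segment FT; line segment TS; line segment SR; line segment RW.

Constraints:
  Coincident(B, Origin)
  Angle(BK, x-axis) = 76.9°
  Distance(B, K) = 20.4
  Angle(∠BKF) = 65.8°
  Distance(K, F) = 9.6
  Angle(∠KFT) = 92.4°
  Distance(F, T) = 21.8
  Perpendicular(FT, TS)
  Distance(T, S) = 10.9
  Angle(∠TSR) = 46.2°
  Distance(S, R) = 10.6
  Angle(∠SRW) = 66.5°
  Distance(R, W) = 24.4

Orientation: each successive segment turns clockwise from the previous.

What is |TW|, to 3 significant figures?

16.0

B is at the origin; BK runs at 76.9° with length 20.4, so K = (4.62, 19.9). ∠BKF = 65.8° gives KF at -37.3° from the x-axis; with |KF| = 9.6, F = (12.3, 14.1). ∠KFT = 92.4° gives FT at -125° from the x-axis; with |FT| = 21.8, T = (-0.213, -3.83). FT is perpendicular to TS, so TS runs at 145°; with |TS| = 10.9, S = (-9.15, 2.41). ∠TSR = 46.2° gives SR at 11.3° from the x-axis; with |SR| = 10.6, R = (1.24, 4.49). ∠SRW = 66.5° gives RW at -102° from the x-axis; with |RW| = 24.4, W = (-3.91, -19.4). Then |TW| = |W − T| = 16.0.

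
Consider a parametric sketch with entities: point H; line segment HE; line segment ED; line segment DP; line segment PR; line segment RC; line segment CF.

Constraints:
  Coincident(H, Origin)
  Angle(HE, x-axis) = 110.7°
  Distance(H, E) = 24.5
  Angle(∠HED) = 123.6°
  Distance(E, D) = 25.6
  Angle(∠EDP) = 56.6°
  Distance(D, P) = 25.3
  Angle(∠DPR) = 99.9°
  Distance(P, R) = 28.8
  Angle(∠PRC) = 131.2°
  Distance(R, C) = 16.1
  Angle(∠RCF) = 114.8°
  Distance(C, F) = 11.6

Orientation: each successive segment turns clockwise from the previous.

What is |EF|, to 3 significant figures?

17.5

H is at the origin; HE runs at 110.7° with length 24.5, so E = (-8.66, 22.9). ∠HED = 123.6° gives ED at 54.3° from the x-axis; with |ED| = 25.6, D = (6.28, 43.7). ∠EDP = 56.6° gives DP at -69.1° from the x-axis; with |DP| = 25.3, P = (15.3, 20.1). ∠DPR = 99.9° gives PR at -149° from the x-axis; with |PR| = 28.8, R = (-9.43, 5.33). ∠PRC = 131.2° gives RC at 162° from the x-axis; with |RC| = 16.1, C = (-24.7, 10.3). ∠RCF = 114.8° gives CF at 96.8° from the x-axis; with |CF| = 11.6, F = (-26.1, 21.8). Then |EF| = |F − E| = 17.5.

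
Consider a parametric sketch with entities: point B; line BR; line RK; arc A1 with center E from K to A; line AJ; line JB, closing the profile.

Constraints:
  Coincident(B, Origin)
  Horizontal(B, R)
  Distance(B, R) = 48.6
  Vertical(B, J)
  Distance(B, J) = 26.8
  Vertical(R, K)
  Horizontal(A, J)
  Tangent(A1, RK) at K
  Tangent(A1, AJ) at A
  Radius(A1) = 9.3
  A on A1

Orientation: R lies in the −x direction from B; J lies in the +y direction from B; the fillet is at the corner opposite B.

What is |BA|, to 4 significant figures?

47.57

The virtual corner opposite B is at (-48.60, 26.80). Since A1 is tangent to RK there, EK ⟂ RK and the tangent condition forces EA to be normal to AJ, with radius 9.3, so the center E sits 9.3 in from both sides at E = (-39.30, 17.50). That places the tangent points at K = (-48.60, 17.50) on RK and A = (-39.30, 26.80) on AJ. Then |BA| = |A − B| = 47.57.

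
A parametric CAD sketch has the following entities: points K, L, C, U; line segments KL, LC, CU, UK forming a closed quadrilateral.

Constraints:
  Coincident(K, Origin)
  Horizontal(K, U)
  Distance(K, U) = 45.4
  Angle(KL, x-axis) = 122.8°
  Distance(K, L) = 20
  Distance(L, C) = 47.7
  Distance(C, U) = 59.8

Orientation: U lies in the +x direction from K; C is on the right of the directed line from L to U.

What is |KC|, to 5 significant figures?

31.212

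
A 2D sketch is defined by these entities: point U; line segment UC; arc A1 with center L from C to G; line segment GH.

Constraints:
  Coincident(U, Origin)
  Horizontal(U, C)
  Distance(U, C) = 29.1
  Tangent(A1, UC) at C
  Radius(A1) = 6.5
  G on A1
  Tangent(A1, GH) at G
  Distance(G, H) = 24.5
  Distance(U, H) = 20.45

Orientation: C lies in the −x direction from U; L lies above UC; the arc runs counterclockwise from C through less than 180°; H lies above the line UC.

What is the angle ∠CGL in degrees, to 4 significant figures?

67.59°

Checks: U.y = 0.00, C.y = 0.00 ✓; |LG| = 6.500 ✓; ∠(LG, GH) = 90.00° ✓; |GH| = 24.50 ✓; |UH| = 20.45 ✓.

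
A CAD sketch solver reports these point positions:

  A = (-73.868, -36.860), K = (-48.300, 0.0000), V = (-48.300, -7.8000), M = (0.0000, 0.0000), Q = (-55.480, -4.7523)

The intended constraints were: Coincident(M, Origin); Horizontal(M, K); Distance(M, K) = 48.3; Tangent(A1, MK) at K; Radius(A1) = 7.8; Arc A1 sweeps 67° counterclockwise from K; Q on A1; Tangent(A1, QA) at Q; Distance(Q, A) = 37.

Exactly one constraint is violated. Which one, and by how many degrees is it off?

Tangent(A1, QA) at Q — off by 6.80°.

M = (0.00, 0.00) ✓; M.y = 0.00, K.y = 0.00 ✓; |MK| = 48.30 ✓; ∠(VK, KM) = 90.00° ✓; |VK| = 7.800 ✓; bearing(V→Q) − bearing(V→K) = 67.00° ✓; |VQ| = 7.800 ✓; ∠(VQ, QA) = 96.80° ✗; |QA| = 37.00 ✓.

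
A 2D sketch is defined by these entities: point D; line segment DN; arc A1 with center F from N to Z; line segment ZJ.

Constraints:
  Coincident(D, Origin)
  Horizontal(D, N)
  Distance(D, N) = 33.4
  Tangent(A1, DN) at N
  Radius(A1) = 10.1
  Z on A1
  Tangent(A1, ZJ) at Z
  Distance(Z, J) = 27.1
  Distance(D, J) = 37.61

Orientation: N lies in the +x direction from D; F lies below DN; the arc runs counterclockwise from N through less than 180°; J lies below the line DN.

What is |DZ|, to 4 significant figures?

24.80

D is at the origin; DN is horizontal with |DN| = 33.4 and N on the +x side, so N = (33.40, 0.000). Tangency of A1 to DN means the radius FN is perpendicular to DN, so F = N + (0, -10.1) = (33.40, -10.10). Since FZ ⟂ ZJ (tangency), |FJ| = √(10.1² + 27.1²) = 28.92 regardless of where Z sits on A1. So J lies on both circle(D, 37.61) and circle(F, 28.92); the below-DN intersection is J = (16.69, -33.70). Z is the foot of the tangent from J: Z = (23.64, -7.510).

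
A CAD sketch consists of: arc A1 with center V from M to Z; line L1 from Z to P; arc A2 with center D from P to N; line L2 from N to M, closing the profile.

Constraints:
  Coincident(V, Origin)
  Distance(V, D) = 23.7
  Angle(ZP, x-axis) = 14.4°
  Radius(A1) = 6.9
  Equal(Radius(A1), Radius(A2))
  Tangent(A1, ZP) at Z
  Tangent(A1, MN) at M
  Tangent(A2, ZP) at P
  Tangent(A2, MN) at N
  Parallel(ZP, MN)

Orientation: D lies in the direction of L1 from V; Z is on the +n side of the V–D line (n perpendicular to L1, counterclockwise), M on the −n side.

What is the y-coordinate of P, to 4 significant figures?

12.58

The slot axis is L1's direction at 14.4°, so u = (cos 14.4°, sin 14.4°) = (0.9686, 0.2487) and n = (−sin 14.4°, cos 14.4°) = (-0.2487, 0.9686). V is at the origin and D lies 23.7 along u from V, so D = 23.7·u = (22.96, 5.894). Tangency of A1 to both parallel lines with radius 6.9 puts Z and M at V ± 6.9·n: Z = (-1.716, 6.683), M = (1.716, -6.683). Equal radii place P and N the same way about D: P = D + 6.9·n = (21.24, 12.58), N = D − 6.9·n = (24.67, -0.7893). So P.y = 12.58.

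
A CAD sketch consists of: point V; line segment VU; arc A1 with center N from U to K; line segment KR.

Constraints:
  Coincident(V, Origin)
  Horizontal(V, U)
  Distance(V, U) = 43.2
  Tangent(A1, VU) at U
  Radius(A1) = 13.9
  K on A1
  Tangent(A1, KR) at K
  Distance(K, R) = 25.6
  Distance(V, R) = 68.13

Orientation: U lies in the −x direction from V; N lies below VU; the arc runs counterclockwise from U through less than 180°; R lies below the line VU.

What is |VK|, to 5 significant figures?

59.029

V is at the origin; VU is horizontal with |VU| = 43.2 and U on the −x side, so U = (-43.200, 0.0000). Tangency of A1 to VU means the radius NU is perpendicular to VU, so N = U + (0, -13.9) = (-43.200, -13.900). Since NK ⟂ KR (tangency), |NR| = √(13.9² + 25.6²) = 29.130 regardless of where K sits on A1. So R lies on both circle(V, 68.13) and circle(N, 29.130); the below-VU intersection is R = (-54.647, -40.687). K is the foot of the tangent from R: K = (-57.039, -15.199).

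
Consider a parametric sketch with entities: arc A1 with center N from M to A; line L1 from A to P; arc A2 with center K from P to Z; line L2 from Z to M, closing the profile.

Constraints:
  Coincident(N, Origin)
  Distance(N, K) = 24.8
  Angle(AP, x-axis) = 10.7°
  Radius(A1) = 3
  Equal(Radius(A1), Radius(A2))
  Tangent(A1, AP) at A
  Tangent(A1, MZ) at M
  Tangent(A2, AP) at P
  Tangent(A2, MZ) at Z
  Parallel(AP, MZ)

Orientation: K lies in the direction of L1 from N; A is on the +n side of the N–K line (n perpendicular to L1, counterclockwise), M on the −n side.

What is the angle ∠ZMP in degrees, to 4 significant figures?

13.60°

The slot axis is L1's direction at 10.7°, so u = (cos 10.7°, sin 10.7°) = (0.9826, 0.1857) and n = (−sin 10.7°, cos 10.7°) = (-0.1857, 0.9826). N is at the origin and K lies 24.8 along u from N, so K = 24.8·u = (24.37, 4.605). Tangency of A1 to both parallel lines with radius 3.0 puts A and M at N ± 3.0·n: A = (-0.5570, 2.948), M = (0.5570, -2.948). Equal radii place P and Z the same way about K: P = K + 3.0·n = (23.81, 7.552), Z = K − 3.0·n = (24.93, 1.657). Then cos ∠ZMP = MZ·MP / (|MZ||MP|), giving 13.60°.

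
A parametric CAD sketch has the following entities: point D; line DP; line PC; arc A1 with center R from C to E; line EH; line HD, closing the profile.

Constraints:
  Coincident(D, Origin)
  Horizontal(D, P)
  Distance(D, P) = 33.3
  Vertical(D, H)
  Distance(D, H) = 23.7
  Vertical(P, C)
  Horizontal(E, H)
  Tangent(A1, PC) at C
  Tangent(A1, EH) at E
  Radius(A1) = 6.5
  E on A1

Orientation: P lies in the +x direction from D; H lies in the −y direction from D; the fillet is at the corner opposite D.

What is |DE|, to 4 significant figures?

35.78

The virtual corner opposite D is at (33.30, -23.70). The tangent condition forces RC to be normal to PC and A1 meets EH tangentially, so RE is at right angles to EH, with radius 6.5, so the center R sits 6.5 in from both sides at R = (26.80, -17.20). That places the tangent points at C = (33.30, -17.20) on PC and E = (26.80, -23.70) on EH. Then |DE| = |E − D| = 35.78.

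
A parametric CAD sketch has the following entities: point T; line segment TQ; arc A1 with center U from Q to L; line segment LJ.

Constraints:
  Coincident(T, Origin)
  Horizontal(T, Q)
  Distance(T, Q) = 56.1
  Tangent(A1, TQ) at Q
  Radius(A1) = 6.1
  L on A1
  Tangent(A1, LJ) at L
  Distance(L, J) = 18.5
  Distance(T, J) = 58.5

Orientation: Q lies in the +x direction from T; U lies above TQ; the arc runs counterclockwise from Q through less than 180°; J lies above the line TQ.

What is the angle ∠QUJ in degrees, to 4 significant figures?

170.1°

T is at the origin; TQ is horizontal with |TQ| = 56.1 and Q on the +x side, so Q = (56.10, 0.000). The tangent condition forces UQ to be normal to TQ, so U = Q + (0, 6.1) = (56.10, 6.100). Since UL ⟂ LJ (tangency), |UJ| = √(6.1² + 18.5²) = 19.48 regardless of where L sits on A1. So J lies on both circle(T, 58.5) and circle(U, 19.48); the above-TQ intersection is J = (52.75, 25.29). L is the foot of the tangent from J: L = (61.48, 8.978).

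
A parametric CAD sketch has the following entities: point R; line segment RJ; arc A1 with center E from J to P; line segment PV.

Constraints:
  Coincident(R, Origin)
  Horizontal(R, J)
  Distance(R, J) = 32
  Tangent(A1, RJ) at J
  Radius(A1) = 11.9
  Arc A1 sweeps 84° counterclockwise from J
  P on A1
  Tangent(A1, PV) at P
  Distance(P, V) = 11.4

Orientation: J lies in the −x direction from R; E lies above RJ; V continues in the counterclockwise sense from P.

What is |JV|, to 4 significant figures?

25.56

R is at the origin; RJ is horizontal with |RJ| = 32.0 and J on the −x side, so J = (-32.00, 0.000). The tangent condition forces EJ to be normal to RJ, so E = J + (0, 11.9) = (-32.00, 11.90). On A1, J sits at bearing -90° from E; an 84° counterclockwise sweep puts P at bearing -6°, so P = E + 11.9·(cos -6°, sin -6°) = (-20.17, 10.66). The tangent condition forces EP to be normal to PV, so PV runs along (−sin -6°, cos -6°); with |PV| = 11.4, V = (-18.97, 21.99). Then |JV| = |V − J| = 25.56.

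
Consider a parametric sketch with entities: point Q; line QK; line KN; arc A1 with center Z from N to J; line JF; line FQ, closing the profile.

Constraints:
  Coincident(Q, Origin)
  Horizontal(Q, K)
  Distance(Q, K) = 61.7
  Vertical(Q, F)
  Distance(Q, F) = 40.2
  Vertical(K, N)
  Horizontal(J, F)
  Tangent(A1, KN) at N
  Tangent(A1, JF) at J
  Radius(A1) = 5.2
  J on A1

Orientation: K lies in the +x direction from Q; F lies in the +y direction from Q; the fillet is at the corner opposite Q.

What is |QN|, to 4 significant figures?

70.94

The virtual corner opposite Q is at (61.70, 40.20). Tangency of A1 to KN means the radius ZN is perpendicular to KN and since A1 is tangent to JF there, ZJ ⟂ JF, with radius 5.2, so the center Z sits 5.2 in from both sides at Z = (56.50, 35.00). That places the tangent points at N = (61.70, 35.00) on KN and J = (56.50, 40.20) on JF. Then |QN| = |N − Q| = 70.94.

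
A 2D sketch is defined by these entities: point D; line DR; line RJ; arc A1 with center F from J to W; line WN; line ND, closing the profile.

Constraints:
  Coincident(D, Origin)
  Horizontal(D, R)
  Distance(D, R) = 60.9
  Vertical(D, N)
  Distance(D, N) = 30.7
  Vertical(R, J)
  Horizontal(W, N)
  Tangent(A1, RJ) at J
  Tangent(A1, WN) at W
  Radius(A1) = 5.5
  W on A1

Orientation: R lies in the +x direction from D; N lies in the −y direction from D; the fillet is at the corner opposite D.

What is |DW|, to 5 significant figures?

63.338

The virtual corner opposite D is at (60.900, -30.700). A1 meets RJ tangentially, so FJ is at right angles to RJ and since A1 is tangent to WN there, FW ⟂ WN, with radius 5.5, so the center F sits 5.5 in from both sides at F = (55.400, -25.200). That places the tangent points at J = (60.900, -25.200) on RJ and W = (55.400, -30.700) on WN. Then |DW| = |W − D| = 63.338.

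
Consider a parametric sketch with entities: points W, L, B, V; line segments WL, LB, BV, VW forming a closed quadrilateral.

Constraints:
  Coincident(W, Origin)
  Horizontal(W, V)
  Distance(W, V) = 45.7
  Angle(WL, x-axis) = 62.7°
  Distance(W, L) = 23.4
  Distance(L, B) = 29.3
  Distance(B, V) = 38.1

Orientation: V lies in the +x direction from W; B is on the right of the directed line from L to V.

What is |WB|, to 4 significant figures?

12.00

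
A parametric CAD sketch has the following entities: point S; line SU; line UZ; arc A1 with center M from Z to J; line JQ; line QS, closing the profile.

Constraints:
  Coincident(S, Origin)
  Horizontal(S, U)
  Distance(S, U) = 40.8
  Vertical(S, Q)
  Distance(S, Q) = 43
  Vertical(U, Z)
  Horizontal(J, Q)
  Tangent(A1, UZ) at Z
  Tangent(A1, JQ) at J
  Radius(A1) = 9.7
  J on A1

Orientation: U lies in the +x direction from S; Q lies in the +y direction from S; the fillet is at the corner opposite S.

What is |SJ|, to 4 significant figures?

53.07

The virtual corner opposite S is at (40.80, 43.00). The tangent condition forces MZ to be normal to UZ and the tangent condition forces MJ to be normal to JQ, with radius 9.7, so the center M sits 9.7 in from both sides at M = (31.10, 33.30). That places the tangent points at Z = (40.80, 33.30) on UZ and J = (31.10, 43.00) on JQ. Then |SJ| = |J − S| = 53.07.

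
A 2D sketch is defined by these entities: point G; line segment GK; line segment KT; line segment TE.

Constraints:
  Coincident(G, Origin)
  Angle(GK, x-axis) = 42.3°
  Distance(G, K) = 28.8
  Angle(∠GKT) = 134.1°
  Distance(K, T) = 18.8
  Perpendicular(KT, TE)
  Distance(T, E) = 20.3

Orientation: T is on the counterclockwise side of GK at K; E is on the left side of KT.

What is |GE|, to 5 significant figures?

38.844

∠GKT = 134.1°, so KT runs at 42.3° + (180° − 134.1°) = 88.200° from the x-axis; with |KT| = 18.8, T = K + 18.8·(cos 88.200°, sin 88.200°) = (21.892, 38.173). The perpendicularity gives TE at right angles to KT; with |TE| = 20.3 on the left of KT, E = T + 20.3·(-0.99951, 0.031411) = (1.6019, 38.811). Then |GE| = |E − G| = 38.844.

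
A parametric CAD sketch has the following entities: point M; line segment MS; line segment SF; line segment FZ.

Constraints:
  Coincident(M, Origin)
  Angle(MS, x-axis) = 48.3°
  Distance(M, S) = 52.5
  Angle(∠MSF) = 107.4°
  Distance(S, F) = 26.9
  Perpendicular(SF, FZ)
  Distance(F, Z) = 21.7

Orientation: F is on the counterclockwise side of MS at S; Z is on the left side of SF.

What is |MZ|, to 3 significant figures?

51.2

M is at the origin; MS runs at 48.3° with length 52.5, so S = 52.5·(cos 48.3°, sin 48.3°) = (34.9, 39.2). ∠MSF = 107.4°, so SF runs at 48.3° + (180° − 107.4°) = 121° from the x-axis; with |SF| = 26.9, F = S + 26.9·(cos 121°, sin 121°) = (21.1, 62.3). SF ⟂ FZ; with |FZ| = 21.7 on the left of SF, Z = F + 21.7·(-0.858, -0.514) = (2.49, 51.1). Then |MZ| = |Z − M| = 51.2.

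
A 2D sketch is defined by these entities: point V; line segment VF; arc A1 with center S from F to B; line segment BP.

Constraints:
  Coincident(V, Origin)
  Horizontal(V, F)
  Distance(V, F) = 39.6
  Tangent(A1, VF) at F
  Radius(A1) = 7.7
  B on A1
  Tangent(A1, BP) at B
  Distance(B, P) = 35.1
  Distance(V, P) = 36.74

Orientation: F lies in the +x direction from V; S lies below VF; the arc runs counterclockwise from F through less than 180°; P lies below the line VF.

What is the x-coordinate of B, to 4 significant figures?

33.03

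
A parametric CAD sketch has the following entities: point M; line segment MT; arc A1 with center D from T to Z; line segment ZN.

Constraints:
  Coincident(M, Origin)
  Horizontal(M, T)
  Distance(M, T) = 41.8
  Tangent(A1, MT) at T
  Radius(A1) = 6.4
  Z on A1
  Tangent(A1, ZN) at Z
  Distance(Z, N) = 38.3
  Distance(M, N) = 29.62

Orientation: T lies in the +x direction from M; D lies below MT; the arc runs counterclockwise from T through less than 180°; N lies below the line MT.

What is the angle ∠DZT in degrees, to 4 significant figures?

68.33°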